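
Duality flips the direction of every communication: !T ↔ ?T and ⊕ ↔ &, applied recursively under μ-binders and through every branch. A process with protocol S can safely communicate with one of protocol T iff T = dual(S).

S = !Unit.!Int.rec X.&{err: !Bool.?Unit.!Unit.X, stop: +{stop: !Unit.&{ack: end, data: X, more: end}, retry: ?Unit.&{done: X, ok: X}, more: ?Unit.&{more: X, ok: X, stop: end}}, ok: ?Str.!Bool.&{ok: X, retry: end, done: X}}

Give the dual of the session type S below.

!Unit → ?Unit
  !Int → ?Int
    rec X → rec X  (rec unchanged)
      &{err,stop,ok} → +{err,stop,ok}  (offer→select)
        • err:
          !Bool → ?Bool
            ?Unit → !Unit
              !Unit → ?Unit
                X self-dual
        • stop:
          +{stop,retry,more} → &{stop,retry,more}  (⊕→&)
            • stop:
              !Unit → ?Unit
                &{ack,data,more} → +{ack,data,more}  (offer→select)
                  • ack:
                    end self-dual
                  • data:
                    X self-dual
                  • more:
                    end self-dual
            • retry:
              ?Unit → !Unit
                &{done,ok} → +{done,ok}  (offer→select)
                  • done:
                    X self-dual
                  • ok:
                    X self-dual
            • more:
              ?Unit → !Unit
                &{more,ok,stop} → +{more,ok,stop}  (offer→select)
                  • more:
                    X self-dual
                  • ok:
                    X self-dual
                  • stop:
                    end self-dual
        • ok:
          ?Str → !Str
            !Bool → ?Bool
              &{ok,retry,done} → +{ok,retry,done}  (offer→select)
                • ok:
                  X self-dual
                • retry:
                  end self-dual
                • done:
                  X self-dual

?Unit.?Int.rec X.+{err: ?Bool.!Unit.?Unit.X, stop: &{stop: ?Unit.+{ack: end, data: X, more: end}, retry: !Unit.+{done: X, ok: X}, more: !Unit.+{more: X, ok: X, stop: end}}, ok: !Str.?Bool.+{ok: X, retry: end, done: X}}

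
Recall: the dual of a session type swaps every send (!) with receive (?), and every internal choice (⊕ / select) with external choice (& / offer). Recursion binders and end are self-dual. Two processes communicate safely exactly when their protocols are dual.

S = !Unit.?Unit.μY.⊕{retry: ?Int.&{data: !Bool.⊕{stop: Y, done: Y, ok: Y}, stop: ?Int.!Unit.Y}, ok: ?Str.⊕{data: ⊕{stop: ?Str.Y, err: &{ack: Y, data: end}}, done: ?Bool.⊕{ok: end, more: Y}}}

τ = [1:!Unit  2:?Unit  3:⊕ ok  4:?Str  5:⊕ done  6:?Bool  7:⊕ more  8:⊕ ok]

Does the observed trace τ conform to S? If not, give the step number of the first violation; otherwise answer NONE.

NONE

step 1: !Unit  ok  now at ?Unit.μY.…
step 2: ?Unit  ok  now at μY.…
step 3: ⊕ ok  ok  now at ?Str.⊕{data: ⊕{stop: ?Str.μY.…, err: &{ack: μY.…, data: end}}, done: ?Bool.⊕{ok: end, more: μY.…}}
step 4: ?Str  ok  now at ⊕{data: ⊕{stop: ?Str.μY.…, err: &{ack: μY.…, data: end}}, done: ?Bool.⊕{ok: end, more: μY.…}}
step 5: ⊕ done  ok  now at ?Bool.⊕{ok: end, more: μY.…}
step 6: ?Bool  ok  now at ⊕{ok: end, more: μY.…}
step 7: ⊕ more  ok  now at μY.…
step 8: ⊕ ok  ok  now at ?Str.⊕{data: ⊕{stop: ?Str.μY.…, err: &{ack: μY.…, data: end}}, done: ?Bool.⊕{ok: end, more: μY.…}}
τ conforms to S (length 8)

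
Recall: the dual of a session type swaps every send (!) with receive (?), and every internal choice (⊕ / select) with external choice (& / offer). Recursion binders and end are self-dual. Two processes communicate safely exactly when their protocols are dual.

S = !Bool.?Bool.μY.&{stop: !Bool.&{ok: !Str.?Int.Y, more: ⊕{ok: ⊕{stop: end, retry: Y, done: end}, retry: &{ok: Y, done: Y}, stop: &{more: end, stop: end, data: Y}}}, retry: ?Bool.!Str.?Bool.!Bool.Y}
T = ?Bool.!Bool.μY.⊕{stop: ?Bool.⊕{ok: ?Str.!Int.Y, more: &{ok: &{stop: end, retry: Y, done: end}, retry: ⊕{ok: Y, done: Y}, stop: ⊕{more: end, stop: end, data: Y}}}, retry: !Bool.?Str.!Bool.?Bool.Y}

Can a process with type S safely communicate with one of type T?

!Bool ‖ ?Bool  match
  ?Bool ‖ !Bool  match
    μY ‖ μY  match (μ self-dual)
      &{stop,retry} ‖ ⊕{stop,retry}  match same labels
        case stop:
          !Bool ‖ ?Bool  match
            &{ok,more} ‖ ⊕{ok,more}  match same labels
              case ok:
                !Str ‖ ?Str  match
                  ?Int ‖ !Int  match
                    Y ‖ Y  match
              case more:
                ⊕{ok,retry,stop} ‖ &{ok,retry,stop}  match same labels
                  case ok:
                    ⊕{stop,retry,done} ‖ &{stop,retry,done}  match same labels
                      case stop:
                        end ‖ end  match
                      case retry:
                        Y ‖ Y  match
                      case done:
                        end ‖ end  match
                  case retry:
                    &{ok,done} ‖ ⊕{ok,done}  match same labels
                      case ok:
                        Y ‖ Y  match
                      case done:
                        Y ‖ Y  match
                  case stop:
                    &{more,stop,data} ‖ ⊕{more,stop,data}  match same labels
                      case more:
                        end ‖ end  match
                      case stop:
                        end ‖ end  match
                      case data:
                        Y ‖ Y  match
        case retry:
          ?Bool ‖ !Bool  match
            !Str ‖ ?Str  match
              ?Bool ‖ !Bool  match
                !Bool ‖ ?Bool  match
                  Y ‖ Y  match

YES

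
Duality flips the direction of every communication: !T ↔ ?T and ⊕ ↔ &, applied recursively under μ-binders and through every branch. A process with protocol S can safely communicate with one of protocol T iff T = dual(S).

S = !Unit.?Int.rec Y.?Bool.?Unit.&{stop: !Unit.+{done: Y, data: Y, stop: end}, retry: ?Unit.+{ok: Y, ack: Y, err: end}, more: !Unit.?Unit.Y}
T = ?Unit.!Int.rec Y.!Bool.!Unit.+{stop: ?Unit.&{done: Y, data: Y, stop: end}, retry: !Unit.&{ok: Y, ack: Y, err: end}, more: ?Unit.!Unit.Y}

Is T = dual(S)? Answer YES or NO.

YES

!Unit ‖ ?Unit  match
  ?Int ‖ !Int  match
    rec Y ‖ rec Y  match (binder kept)
      ?Bool ‖ !Bool  match
        ?Unit ‖ !Unit  match
          &{stop,retry,more} ‖ +{stop,retry,more}  match labels match
            case stop:
              !Unit ‖ ?Unit  match
                +{done,data,stop} ‖ &{done,data,stop}  match labels match
                  case done:
                    Y ‖ Y  match
                  case data:
                    Y ‖ Y  match
                  case stop:
                    end ‖ end  match
            case retry:
              ?Unit ‖ !Unit  match
                +{ok,ack,err} ‖ &{ok,ack,err}  match labels match
                  case ok:
                    Y ‖ Y  match
                  case ack:
                    Y ‖ Y  match
                  case err:
                    end ‖ end  match
            case more:
              !Unit ‖ ?Unit  match
                ?Unit ‖ !Unit  match
                  Y ‖ Y  match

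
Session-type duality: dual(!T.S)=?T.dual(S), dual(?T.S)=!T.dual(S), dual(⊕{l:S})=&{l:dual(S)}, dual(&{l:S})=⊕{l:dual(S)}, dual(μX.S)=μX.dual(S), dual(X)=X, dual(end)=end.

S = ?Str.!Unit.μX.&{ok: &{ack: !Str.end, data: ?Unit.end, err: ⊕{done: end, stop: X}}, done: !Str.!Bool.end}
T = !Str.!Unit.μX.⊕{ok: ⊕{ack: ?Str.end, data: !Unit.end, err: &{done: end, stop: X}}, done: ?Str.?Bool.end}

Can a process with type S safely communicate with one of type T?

?Str | !Str  match
  !Unit | !Unit  ✗ same direction on both sides — not dual

NO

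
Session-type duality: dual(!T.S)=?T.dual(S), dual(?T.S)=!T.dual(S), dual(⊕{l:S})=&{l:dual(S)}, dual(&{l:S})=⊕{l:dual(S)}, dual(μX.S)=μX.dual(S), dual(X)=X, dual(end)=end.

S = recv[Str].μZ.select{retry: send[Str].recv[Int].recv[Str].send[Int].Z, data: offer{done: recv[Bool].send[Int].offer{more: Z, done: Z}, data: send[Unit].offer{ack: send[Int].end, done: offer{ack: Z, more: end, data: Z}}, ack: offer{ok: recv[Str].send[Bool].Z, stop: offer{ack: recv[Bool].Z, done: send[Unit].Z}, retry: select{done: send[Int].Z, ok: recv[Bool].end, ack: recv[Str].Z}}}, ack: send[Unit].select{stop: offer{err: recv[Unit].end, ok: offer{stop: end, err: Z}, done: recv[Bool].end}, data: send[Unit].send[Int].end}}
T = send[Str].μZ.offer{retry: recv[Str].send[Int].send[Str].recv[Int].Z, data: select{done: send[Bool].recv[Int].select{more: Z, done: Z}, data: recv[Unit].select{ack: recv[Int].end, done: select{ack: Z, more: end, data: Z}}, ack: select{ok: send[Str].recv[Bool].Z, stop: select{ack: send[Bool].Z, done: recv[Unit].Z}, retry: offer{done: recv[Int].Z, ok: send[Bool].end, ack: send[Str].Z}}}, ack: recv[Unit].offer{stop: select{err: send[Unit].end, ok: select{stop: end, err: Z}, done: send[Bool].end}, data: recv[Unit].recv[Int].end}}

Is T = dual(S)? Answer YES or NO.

YES

recv[Str] | send[Str]  match
  μZ | μZ  match (binder kept)
    select{retry,data,ack} | offer{retry,data,ack}  match labels match
      case retry:
        send[Str] | recv[Str]  match
          recv[Int] | send[Int]  match
            recv[Str] | send[Str]  match
              send[Int] | recv[Int]  match
                Z | Z  match
      case data:
        offer{done,data,ack} | select{done,data,ack}  match labels match
          case done:
            recv[Bool] | send[Bool]  match
              send[Int] | recv[Int]  match
                offer{more,done} | select{more,done}  match labels match
                  case more:
                    Z | Z  match
                  case done:
                    Z | Z  match
          case data:
            send[Unit] | recv[Unit]  match
              offer{ack,done} | select{ack,done}  match labels match
                case ack:
                  send[Int] | recv[Int]  match
                    end | end  match
                case done:
                  offer{ack,more,data} | select{ack,more,data}  match labels match
                    case ack:
                      Z | Z  match
                    case more:
                      end | end  match
                    case data:
                      Z | Z  match
          case ack:
            offer{ok,stop,retry} | select{ok,stop,retry}  match labels match
              case ok:
                recv[Str] | send[Str]  match
                  send[Bool] | recv[Bool]  match
                    Z | Z  match
              case stop:
                offer{ack,done} | select{ack,done}  match labels match
                  case ack:
                    recv[Bool] | send[Bool]  match
                      Z | Z  match
                  case done:
                    send[Unit] | recv[Unit]  match
                      Z | Z  match
              case retry:
                select{done,ok,ack} | offer{done,ok,ack}  match labels match
                  case done:
                    send[Int] | recv[Int]  match
                      Z | Z  match
                  case ok:
                    recv[Bool] | send[Bool]  match
                      end | end  match
                  case ack:
                    recv[Str] | send[Str]  match
                      Z | Z  match
      case ack:
        send[Unit] | recv[Unit]  match
          select{stop,data} | offer{stop,data}  match labels match
            case stop:
              offer{err,ok,done} | select{err,ok,done}  match labels match
                case err:
                  recv[Unit] | send[Unit]  match
                    end | end  match
                case ok:
                  offer{stop,err} | select{stop,err}  match labels match
                    case stop:
                      end | end  match
                    case err:
                      Z | Z  match
                case done:
                  recv[Bool] | send[Bool]  match
                    end | end  match
            case data:
              send[Unit] | recv[Unit]  match
                send[Int] | recv[Int]  match
                  end | end  match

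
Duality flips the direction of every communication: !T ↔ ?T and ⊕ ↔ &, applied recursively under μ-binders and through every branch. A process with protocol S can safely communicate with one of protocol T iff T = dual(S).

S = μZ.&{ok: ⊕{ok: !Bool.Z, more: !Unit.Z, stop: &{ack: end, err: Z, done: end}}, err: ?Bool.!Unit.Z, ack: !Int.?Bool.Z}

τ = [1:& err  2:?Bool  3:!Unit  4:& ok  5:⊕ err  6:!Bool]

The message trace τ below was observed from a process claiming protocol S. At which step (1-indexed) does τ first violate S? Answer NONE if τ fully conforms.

@1 & err  ✓  state: ?Bool.!Unit.μZ.…
@2 ?Bool  ✓  state: !Unit.μZ.…
@3 !Unit  ✓  state: μZ.…
@4 & ok  ✓  state: ⊕{ok: !Bool.μZ.…, more: !Unit.μZ.…, stop: &{ack: end, err: μZ.…, done: end}}
@5 got ⊕ err, protocol expects ⊕ ok or ⊕ more or ⊕ stop  ✗

5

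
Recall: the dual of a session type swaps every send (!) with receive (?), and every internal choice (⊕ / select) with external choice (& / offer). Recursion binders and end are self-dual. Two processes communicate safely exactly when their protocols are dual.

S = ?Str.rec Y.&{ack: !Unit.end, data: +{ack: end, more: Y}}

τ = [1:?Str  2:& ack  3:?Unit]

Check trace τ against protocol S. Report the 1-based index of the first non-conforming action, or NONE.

step 1: ?Str  ok  now at rec Y.…
step 2: & ack  ok  now at !Unit.end
step 3: got ?Unit, protocol expects !Unit  ✗

3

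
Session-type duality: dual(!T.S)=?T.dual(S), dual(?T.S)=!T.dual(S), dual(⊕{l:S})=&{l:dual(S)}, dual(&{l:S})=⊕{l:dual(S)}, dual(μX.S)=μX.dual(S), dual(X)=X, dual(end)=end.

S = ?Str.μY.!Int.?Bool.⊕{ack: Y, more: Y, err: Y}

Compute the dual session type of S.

?Str ↦ !Str
  μY ↦ μY  (rec unchanged)
    !Int ↦ ?Int
      ?Bool ↦ !Bool
        ⊕{ack,more,err} ↦ &{ack,more,err}  (internal→external)
          • ack:
            Y self-dual
          • more:
            Y self-dual
          • err:
            Y self-dual

!Str.μY.?Int.!Bool.&{ack: Y, more: Y, err: Y}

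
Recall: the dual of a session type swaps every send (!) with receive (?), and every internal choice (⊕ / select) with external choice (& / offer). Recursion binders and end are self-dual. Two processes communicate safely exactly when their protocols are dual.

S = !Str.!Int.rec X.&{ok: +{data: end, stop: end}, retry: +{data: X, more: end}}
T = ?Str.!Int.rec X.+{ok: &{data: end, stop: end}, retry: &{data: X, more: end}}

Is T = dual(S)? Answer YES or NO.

!Str | ?Str  match
  !Int | !Int  ✗ same direction on both sides — not dual

NO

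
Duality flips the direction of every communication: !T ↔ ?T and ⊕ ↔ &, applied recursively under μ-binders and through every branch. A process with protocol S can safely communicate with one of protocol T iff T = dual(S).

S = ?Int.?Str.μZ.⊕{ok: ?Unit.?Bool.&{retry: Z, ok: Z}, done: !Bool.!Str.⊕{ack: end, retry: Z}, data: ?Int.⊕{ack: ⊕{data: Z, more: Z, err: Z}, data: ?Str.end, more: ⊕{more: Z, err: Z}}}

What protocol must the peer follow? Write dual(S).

?Int ↦ !Int
  ?Str ↦ !Str
    μZ ↦ μZ  (μ self-dual)
      ⊕{ok,done,data} ↦ &{ok,done,data}  (⊕→&)
        • ok:
          ?Unit ↦ !Unit
            ?Bool ↦ !Bool
              &{retry,ok} ↦ ⊕{retry,ok}  (offer→select)
                • retry:
                  Z self-dual
                • ok:
                  Z self-dual
        • done:
          !Bool ↦ ?Bool
            !Str ↦ ?Str
              ⊕{ack,retry} ↦ &{ack,retry}  (⊕→&)
                • ack:
                  end self-dual
                • retry:
                  Z self-dual
        • data:
          ?Int ↦ !Int
            ⊕{ack,data,more} ↦ &{ack,data,more}  (⊕→&)
              • ack:
                ⊕{data,more,err} ↦ &{data,more,err}  (⊕→&)
                  • data:
                    Z self-dual
                  • more:
                    Z self-dual
                  • err:
                    Z self-dual
              • data:
                ?Str ↦ !Str
                  end self-dual
              • more:
                ⊕{more,err} ↦ &{more,err}  (⊕→&)
                  • more:
                    Z self-dual
                  • err:
                    Z self-dual

!Int.!Str.μZ.&{ok: !Unit.!Bool.⊕{retry: Z, ok: Z}, done: ?Bool.?Str.&{ack: end, retry: Z}, data: !Int.&{ack: &{data: Z, more: Z, err: Z}, data: !Str.end, more: &{more: Z, err: Z}}}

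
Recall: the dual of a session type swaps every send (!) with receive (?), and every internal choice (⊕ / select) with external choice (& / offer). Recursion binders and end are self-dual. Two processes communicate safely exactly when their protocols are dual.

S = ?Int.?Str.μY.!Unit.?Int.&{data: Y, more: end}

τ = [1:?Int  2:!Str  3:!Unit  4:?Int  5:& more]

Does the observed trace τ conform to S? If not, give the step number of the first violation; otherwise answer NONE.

@1 ?Int  ok  now at ?Str.μY.…
@2 got !Str, protocol expects ?Str  ✗

2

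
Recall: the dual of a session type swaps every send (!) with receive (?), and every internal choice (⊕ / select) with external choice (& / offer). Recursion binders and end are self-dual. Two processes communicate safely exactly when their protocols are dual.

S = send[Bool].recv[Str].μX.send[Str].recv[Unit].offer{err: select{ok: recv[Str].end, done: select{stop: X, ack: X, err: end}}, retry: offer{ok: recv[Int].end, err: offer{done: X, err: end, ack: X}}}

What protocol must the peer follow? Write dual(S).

send[Bool] = recv[Bool]
  recv[Str] = send[Str]
    μX = μX  (binder kept)
      send[Str] = recv[Str]
        recv[Unit] = send[Unit]
          offer{err,retry} = select{err,retry}  (external→internal)
            [err]
              select{ok,done} = offer{ok,done}  (select→offer)
                [ok]
                  recv[Str] = send[Str]
                    dual(end) = end
                [done]
                  select{stop,ack,err} = offer{stop,ack,err}  (select→offer)
                    [stop]
                      dual(X) = X
                    [ack]
                      dual(X) = X
                    [err]
                      dual(end) = end
            [retry]
              offer{ok,err} = select{ok,err}  (external→internal)
                [ok]
                  recv[Int] = send[Int]
                    dual(end) = end
                [err]
                  offer{done,err,ack} = select{done,err,ack}  (external→internal)
                    [done]
                      dual(X) = X
                    [err]
                      dual(end) = end
                    [ack]
                      dual(X) = X

recv[Bool].send[Str].μX.recv[Str].send[Unit].select{err: offer{ok: send[Str].end, done: offer{stop: X, ack: X, err: end}}, retry: select{ok: send[Int].end, err: select{done: X, err: end, ack: X}}}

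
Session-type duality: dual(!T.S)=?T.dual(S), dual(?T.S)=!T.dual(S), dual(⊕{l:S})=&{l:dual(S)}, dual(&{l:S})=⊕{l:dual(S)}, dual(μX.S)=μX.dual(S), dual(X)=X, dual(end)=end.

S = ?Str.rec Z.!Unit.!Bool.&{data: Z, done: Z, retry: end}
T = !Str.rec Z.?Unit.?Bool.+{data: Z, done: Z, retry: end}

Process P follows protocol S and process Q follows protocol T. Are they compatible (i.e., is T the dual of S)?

YES

?Str vs !Str  ✓
  rec Z vs rec Z  ✓ (μ self-dual)
    !Unit vs ?Unit  ✓
      !Bool vs ?Bool  ✓
        &{data,done,retry} vs +{data,done,retry}  ✓ label sets agree
          • data:
            Z vs Z  ✓
          • done:
            Z vs Z  ✓
          • retry:
            end vs end  ✓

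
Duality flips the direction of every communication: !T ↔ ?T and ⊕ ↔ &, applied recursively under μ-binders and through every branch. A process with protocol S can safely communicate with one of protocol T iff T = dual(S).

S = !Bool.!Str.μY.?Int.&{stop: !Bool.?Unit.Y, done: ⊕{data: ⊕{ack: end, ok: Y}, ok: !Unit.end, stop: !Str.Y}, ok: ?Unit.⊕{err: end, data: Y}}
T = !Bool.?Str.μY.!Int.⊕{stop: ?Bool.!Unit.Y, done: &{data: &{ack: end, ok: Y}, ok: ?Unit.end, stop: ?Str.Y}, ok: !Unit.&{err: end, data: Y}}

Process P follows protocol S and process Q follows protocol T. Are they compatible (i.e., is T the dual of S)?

NO

!Bool vs !Bool  ✗ same direction on both sides — not dual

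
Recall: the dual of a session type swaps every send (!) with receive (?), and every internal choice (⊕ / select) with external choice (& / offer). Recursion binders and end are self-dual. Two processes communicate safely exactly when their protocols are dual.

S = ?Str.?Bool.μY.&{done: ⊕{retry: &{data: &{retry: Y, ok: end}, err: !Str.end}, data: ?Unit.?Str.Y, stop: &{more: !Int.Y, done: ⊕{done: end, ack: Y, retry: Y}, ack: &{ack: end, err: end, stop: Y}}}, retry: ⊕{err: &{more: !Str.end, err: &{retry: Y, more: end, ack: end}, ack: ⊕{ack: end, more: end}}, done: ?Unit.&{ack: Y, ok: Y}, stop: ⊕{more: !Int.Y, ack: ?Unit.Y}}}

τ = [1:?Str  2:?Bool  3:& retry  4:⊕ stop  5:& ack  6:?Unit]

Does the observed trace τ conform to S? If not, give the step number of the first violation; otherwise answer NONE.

@1 ?Str  ✓  state: ?Bool.μY.…
@2 ?Bool  ✓  state: μY.…
@3 & retry  ✓  state: ⊕{err: &{more: !Str.end, err: &{retry: μY.…, more: end, ack: end}, ack: ⊕{ack: end, more: end}}, done: ?Unit.&{ack: μY.…, ok: μY.…}, stop: ⊕{more: !Int.μY.…, ack: ?Unit.μY.…}}
@4 ⊕ stop  ✓  state: ⊕{more: !Int.μY.…, ack: ?Unit.μY.…}
@5 got & ack, protocol expects ⊕ more or ⊕ ack  ✗

5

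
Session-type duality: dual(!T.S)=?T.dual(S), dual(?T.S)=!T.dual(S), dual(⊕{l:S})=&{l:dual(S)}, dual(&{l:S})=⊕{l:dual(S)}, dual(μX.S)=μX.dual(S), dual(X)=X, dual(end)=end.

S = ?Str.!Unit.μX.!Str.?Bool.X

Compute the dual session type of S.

!Str.?Unit.μX.?Str.!Bool.X

?Str ↦ !Str
  !Unit ↦ ?Unit
    μX ↦ μX  (μ self-dual)
      !Str ↦ ?Str
        ?Bool ↦ !Bool
          X self-dual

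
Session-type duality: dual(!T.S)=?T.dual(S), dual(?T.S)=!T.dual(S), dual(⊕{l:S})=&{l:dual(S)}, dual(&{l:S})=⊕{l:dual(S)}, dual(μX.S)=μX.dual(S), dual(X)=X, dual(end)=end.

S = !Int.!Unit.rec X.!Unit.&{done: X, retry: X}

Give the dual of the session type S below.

!Int = ?Int
  !Unit = ?Unit
    rec X = rec X  (binder kept)
      !Unit = ?Unit
        &{done,retry} = +{done,retry}  (offer→select)
          [done]
            X ↦ X
          [retry]
            X ↦ X

?Int.?Unit.rec X.?Unit.+{done: X, retry: X}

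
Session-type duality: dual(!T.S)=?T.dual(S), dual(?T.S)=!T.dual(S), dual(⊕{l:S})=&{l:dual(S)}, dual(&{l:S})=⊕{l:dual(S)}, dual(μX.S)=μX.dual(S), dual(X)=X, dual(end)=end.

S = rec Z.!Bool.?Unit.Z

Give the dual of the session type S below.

rec Z → rec Z  (μ self-dual)
  !Bool → ?Bool
    ?Unit → !Unit
      Z self-dual

rec Z.?Bool.!Unit.Z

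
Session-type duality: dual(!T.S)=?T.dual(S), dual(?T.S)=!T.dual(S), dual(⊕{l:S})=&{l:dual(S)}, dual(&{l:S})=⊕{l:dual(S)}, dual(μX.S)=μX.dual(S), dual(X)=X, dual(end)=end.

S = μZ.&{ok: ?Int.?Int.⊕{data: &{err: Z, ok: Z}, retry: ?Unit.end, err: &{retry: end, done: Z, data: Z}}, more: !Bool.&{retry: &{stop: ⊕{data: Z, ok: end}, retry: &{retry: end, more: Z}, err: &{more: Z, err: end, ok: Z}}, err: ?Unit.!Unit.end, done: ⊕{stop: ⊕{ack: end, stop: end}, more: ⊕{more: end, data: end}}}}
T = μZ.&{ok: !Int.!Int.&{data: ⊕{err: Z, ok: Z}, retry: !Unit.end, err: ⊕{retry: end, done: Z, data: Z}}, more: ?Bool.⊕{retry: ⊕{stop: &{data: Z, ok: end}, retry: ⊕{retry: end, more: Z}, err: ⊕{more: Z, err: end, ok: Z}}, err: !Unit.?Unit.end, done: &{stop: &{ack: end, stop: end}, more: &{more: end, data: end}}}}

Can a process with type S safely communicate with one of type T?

NO

μZ ‖ μZ  ok (μ self-dual)
  &{ok,more} ‖ &{ok,more}  ✗ choice polarity not flipped — not dual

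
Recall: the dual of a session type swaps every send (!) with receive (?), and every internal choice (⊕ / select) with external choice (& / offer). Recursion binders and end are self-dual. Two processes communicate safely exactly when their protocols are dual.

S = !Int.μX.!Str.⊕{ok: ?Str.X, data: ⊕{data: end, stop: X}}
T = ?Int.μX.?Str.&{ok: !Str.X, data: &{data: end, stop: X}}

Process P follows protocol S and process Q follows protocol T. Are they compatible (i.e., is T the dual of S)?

!Int | ?Int  match
  μX | μX  match (μ self-dual)
    !Str | ?Str  match
      ⊕{ok,data} | &{ok,data}  match label sets agree
        [ok]
          ?Str | !Str  match
            X | X  match
        [data]
          ⊕{data,stop} | &{data,stop}  match label sets agree
            [data]
              end | end  match
            [stop]
              X | X  match

YES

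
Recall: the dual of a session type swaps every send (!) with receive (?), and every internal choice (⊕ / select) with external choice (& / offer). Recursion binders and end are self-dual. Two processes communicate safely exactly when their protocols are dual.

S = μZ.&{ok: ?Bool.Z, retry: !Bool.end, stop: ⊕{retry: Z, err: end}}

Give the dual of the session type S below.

μZ.⊕{ok: !Bool.Z, retry: ?Bool.end, stop: &{retry: Z, err: end}}

μZ ↦ μZ  (rec unchanged)
  &{ok,retry,stop} ↦ ⊕{ok,retry,stop}  (external→internal)
    • ok:
      ?Bool ↦ !Bool
        Z self-dual
    • retry:
      !Bool ↦ ?Bool
        end self-dual
    • stop:
      ⊕{retry,err} ↦ &{retry,err}  (⊕→&)
        • retry:
          Z self-dual
        • err:
          end self-dual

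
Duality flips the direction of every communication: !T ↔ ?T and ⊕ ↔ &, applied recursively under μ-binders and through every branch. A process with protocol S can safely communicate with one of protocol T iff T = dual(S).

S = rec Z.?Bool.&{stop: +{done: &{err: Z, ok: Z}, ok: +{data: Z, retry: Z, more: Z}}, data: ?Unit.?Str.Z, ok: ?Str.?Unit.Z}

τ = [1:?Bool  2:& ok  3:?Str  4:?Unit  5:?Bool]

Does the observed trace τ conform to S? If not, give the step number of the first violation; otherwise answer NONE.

NONE

[1] ?Bool  ok  now at &{stop: +{done: &{err: rec Z.…, ok: rec Z.…}, ok: +{data: rec Z.…, retry: rec Z.…, more: rec Z.…}}, data: ?Unit.?Str.rec Z.…, ok: ?Str.?Unit.rec Z.…}
[2] & ok  ok  now at ?Str.?Unit.rec Z.…
[3] ?Str  ok  now at ?Unit.rec Z.…
[4] ?Unit  ok  now at rec Z.…
[5] ?Bool  ok  now at &{stop: +{done: &{err: rec Z.…, ok: rec Z.…}, ok: +{data: rec Z.…, retry: rec Z.…, more: rec Z.…}}, data: ?Unit.?Str.rec Z.…, ok: ?Str.?Unit.rec Z.…}
trace exhausted — no violation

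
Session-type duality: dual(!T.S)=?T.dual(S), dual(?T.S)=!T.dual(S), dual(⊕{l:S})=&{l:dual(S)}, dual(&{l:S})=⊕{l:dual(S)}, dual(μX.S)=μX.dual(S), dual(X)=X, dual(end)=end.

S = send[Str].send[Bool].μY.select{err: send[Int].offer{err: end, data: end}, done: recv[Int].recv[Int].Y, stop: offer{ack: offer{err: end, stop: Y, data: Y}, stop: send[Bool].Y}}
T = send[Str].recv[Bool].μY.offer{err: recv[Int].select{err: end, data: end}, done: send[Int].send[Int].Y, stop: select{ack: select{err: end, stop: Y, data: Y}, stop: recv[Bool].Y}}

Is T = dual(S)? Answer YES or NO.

send[Str] | send[Str]  ✗ same direction on both sides — not dual

NO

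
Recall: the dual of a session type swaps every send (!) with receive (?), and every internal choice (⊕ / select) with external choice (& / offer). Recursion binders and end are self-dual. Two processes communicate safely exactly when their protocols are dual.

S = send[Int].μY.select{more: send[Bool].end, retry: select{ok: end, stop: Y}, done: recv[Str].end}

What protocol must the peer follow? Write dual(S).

send[Int] = recv[Int]
  μY = μY  (binder kept)
    select{more,retry,done} = offer{more,retry,done}  (internal→external)
      • more:
        send[Bool] = recv[Bool]
          end ↦ end
      • retry:
        select{ok,stop} = offer{ok,stop}  (internal→external)
          • ok:
            end ↦ end
          • stop:
            Y ↦ Y
      • done:
        recv[Str] = send[Str]
          end ↦ end

recv[Int].μY.offer{more: recv[Bool].end, retry: offer{ok: end, stop: Y}, done: send[Str].end}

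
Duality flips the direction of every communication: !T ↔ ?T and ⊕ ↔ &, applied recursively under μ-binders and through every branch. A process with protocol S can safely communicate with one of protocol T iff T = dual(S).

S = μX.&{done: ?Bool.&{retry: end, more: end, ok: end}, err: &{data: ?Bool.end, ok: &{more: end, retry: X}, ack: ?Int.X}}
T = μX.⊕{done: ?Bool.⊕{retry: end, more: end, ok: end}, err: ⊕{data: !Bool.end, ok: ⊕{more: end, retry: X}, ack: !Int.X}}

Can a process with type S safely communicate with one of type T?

μX | μX  match (binder kept)
  &{done,err} | ⊕{done,err}  match labels match
    • done:
      ?Bool | ?Bool  ✗ same direction on both sides — not dual

NO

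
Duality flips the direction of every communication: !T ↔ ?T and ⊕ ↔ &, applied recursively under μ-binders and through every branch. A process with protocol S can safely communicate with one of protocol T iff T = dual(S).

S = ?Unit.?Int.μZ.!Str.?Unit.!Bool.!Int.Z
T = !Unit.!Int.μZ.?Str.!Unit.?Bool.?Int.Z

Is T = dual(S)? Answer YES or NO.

YES

?Unit vs !Unit  ✓
  ?Int vs !Int  ✓
    μZ vs μZ  ✓ (rec unchanged)
      !Str vs ?Str  ✓
        ?Unit vs !Unit  ✓
          !Bool vs ?Bool  ✓
            !Int vs ?Int  ✓
              Z vs Z  ✓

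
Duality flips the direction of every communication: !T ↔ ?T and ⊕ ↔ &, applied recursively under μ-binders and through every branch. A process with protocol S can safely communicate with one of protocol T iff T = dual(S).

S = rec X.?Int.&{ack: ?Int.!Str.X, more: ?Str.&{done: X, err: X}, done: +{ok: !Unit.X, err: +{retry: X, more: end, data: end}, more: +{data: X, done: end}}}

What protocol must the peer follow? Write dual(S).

rec X → rec X  (rec unchanged)
  ?Int → !Int
    &{ack,more,done} → +{ack,more,done}  (&→⊕)
      [ack]
        ?Int → !Int
          !Str → ?Str
            X ↦ X
      [more]
        ?Str → !Str
          &{done,err} → +{done,err}  (&→⊕)
            [done]
              X ↦ X
            [err]
              X ↦ X
      [done]
        +{ok,err,more} → &{ok,err,more}  (select→offer)
          [ok]
            !Unit → ?Unit
              X ↦ X
          [err]
            +{retry,more,data} → &{retry,more,data}  (select→offer)
              [retry]
                X ↦ X
              [more]
                end ↦ end
              [data]
                end ↦ end
          [more]
            +{data,done} → &{data,done}  (select→offer)
              [data]
                X ↦ X
              [done]
                end ↦ end

rec X.!Int.+{ack: !Int.?Str.X, more: !Str.+{done: X, err: X}, done: &{ok: ?Unit.X, err: &{retry: X, more: end, data: end}, more: &{data: X, done: end}}}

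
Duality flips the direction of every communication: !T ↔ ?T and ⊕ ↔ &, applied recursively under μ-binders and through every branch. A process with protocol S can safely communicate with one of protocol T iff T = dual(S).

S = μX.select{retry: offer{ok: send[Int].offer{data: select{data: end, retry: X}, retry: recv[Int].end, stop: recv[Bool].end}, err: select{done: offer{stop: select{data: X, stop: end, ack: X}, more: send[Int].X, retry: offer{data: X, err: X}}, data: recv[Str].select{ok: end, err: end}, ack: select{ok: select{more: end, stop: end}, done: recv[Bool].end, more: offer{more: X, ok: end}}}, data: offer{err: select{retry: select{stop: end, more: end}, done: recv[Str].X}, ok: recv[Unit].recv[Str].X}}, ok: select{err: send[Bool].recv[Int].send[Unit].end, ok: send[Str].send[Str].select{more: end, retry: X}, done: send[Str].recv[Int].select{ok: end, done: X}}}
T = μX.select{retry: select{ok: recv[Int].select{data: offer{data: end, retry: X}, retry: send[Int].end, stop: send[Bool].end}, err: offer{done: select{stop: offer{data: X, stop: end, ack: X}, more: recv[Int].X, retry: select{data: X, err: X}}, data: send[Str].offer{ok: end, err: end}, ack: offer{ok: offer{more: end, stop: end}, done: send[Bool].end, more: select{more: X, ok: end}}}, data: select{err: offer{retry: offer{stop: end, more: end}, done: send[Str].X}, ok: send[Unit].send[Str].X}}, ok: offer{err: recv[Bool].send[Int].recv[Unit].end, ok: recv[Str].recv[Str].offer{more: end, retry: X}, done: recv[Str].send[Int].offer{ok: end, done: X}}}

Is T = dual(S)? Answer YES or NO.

μX | μX  match (μ self-dual)
  select{retry,ok} | select{retry,ok}  ✗ choice polarity not flipped — not dual

NO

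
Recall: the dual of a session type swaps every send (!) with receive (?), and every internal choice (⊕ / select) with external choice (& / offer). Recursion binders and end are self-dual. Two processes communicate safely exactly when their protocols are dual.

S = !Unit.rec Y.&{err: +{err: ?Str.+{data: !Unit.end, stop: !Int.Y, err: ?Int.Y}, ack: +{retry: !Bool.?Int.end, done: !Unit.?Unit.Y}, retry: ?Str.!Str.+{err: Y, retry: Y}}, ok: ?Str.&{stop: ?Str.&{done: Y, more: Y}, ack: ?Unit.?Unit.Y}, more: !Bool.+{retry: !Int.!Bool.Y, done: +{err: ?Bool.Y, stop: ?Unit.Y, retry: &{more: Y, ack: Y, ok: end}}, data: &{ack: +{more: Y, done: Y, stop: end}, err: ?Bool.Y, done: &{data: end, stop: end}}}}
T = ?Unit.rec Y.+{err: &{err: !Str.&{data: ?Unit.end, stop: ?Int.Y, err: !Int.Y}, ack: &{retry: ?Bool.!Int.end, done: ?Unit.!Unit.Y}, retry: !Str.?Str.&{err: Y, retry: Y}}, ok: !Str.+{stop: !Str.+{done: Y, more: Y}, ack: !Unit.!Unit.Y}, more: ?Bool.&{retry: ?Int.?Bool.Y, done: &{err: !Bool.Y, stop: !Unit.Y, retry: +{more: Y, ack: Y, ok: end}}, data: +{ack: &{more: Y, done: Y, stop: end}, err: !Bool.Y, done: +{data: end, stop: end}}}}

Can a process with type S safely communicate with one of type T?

!Unit ‖ ?Unit  ok
  rec Y ‖ rec Y  ok (binder kept)
    &{err,ok,more} ‖ +{err,ok,more}  ok labels match
      • err:
        +{err,ack,retry} ‖ &{err,ack,retry}  ok labels match
          • err:
            ?Str ‖ !Str  ok
              +{data,stop,err} ‖ &{data,stop,err}  ok labels match
                • data:
                  !Unit ‖ ?Unit  ok
                    end ‖ end  ok
                • stop:
                  !Int ‖ ?Int  ok
                    Y ‖ Y  ok
                • err:
                  ?Int ‖ !Int  ok
                    Y ‖ Y  ok
          • ack:
            +{retry,done} ‖ &{retry,done}  ok labels match
              • retry:
                !Bool ‖ ?Bool  ok
                  ?Int ‖ !Int  ok
                    end ‖ end  ok
              • done:
                !Unit ‖ ?Unit  ok
                  ?Unit ‖ !Unit  ok
                    Y ‖ Y  ok
          • retry:
            ?Str ‖ !Str  ok
              !Str ‖ ?Str  ok
                +{err,retry} ‖ &{err,retry}  ok labels match
                  • err:
                    Y ‖ Y  ok
                  • retry:
                    Y ‖ Y  ok
      • ok:
        ?Str ‖ !Str  ok
          &{stop,ack} ‖ +{stop,ack}  ok labels match
            • stop:
              ?Str ‖ !Str  ok
                &{done,more} ‖ +{done,more}  ok labels match
                  • done:
                    Y ‖ Y  ok
                  • more:
                    Y ‖ Y  ok
            • ack:
              ?Unit ‖ !Unit  ok
                ?Unit ‖ !Unit  ok
                  Y ‖ Y  ok
      • more:
        !Bool ‖ ?Bool  ok
          +{retry,done,data} ‖ &{retry,done,data}  ok labels match
            • retry:
              !Int ‖ ?Int  ok
                !Bool ‖ ?Bool  ok
                  Y ‖ Y  ok
            • done:
              +{err,stop,retry} ‖ &{err,stop,retry}  ok labels match
                • err:
                  ?Bool ‖ !Bool  ok
                    Y ‖ Y  ok
                • stop:
                  ?Unit ‖ !Unit  ok
                    Y ‖ Y  ok
                • retry:
                  &{more,ack,ok} ‖ +{more,ack,ok}  ok labels match
                    • more:
                      Y ‖ Y  ok
                    • ack:
                      Y ‖ Y  ok
                    • ok:
                      end ‖ end  ok
            • data:
              &{ack,err,done} ‖ +{ack,err,done}  ok labels match
                • ack:
                  +{more,done,stop} ‖ &{more,done,stop}  ok labels match
                    • more:
                      Y ‖ Y  ok
                    • done:
                      Y ‖ Y  ok
                    • stop:
                      end ‖ end  ok
                • err:
                  ?Bool ‖ !Bool  ok
                    Y ‖ Y  ok
                • done:
                  &{data,stop} ‖ +{data,stop}  ok labels match
                    • data:
                      end ‖ end  ok
                    • stop:
                      end ‖ end  ok

YES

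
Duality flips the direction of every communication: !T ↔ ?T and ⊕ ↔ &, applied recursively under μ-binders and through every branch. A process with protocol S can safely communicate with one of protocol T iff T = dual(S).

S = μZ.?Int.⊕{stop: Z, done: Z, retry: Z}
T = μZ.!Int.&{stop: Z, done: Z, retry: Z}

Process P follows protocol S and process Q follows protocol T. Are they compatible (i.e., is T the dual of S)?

μZ | μZ  ok (rec unchanged)
  ?Int | !Int  ok
    ⊕{stop,done,retry} | &{stop,done,retry}  ok same labels
      [stop]
        Z | Z  ok
      [done]
        Z | Z  ok
      [retry]
        Z | Z  ok

YES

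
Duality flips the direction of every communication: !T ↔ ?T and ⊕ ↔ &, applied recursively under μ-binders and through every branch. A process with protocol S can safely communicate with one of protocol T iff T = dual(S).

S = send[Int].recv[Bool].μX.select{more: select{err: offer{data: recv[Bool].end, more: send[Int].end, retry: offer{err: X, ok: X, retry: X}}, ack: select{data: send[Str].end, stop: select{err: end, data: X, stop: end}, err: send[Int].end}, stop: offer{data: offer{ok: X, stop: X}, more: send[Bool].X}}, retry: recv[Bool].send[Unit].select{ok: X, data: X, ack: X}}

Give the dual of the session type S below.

recv[Int].send[Bool].μX.offer{more: offer{err: select{data: send[Bool].end, more: recv[Int].end, retry: select{err: X, ok: X, retry: X}}, ack: offer{data: recv[Str].end, stop: offer{err: end, data: X, stop: end}, err: recv[Int].end}, stop: select{data: select{ok: X, stop: X}, more: recv[Bool].X}}, retry: send[Bool].recv[Unit].offer{ok: X, data: X, ack: X}}

send[Int] = recv[Int]
  recv[Bool] = send[Bool]
    μX = μX  (binder kept)
      select{more,retry} = offer{more,retry}  (select→offer)
        case more:
          select{err,ack,stop} = offer{err,ack,stop}  (select→offer)
            case err:
              offer{data,more,retry} = select{data,more,retry}  (external→internal)
                case data:
                  recv[Bool] = send[Bool]
                    end self-dual
                case more:
                  send[Int] = recv[Int]
                    end self-dual
                case retry:
                  offer{err,ok,retry} = select{err,ok,retry}  (external→internal)
                    case err:
                      X self-dual
                    case ok:
                      X self-dual
                    case retry:
                      X self-dual
            case ack:
              select{data,stop,err} = offer{data,stop,err}  (select→offer)
                case data:
                  send[Str] = recv[Str]
                    end self-dual
                case stop:
                  select{err,data,stop} = offer{err,data,stop}  (select→offer)
                    case err:
                      end self-dual
                    case data:
                      X self-dual
                    case stop:
                      end self-dual
                case err:
                  send[Int] = recv[Int]
                    end self-dual
            case stop:
              offer{data,more} = select{data,more}  (external→internal)
                case data:
                  offer{ok,stop} = select{ok,stop}  (external→internal)
                    case ok:
                      X self-dual
                    case stop:
                      X self-dual
                case more:
                  send[Bool] = recv[Bool]
                    X self-dual
        case retry:
          recv[Bool] = send[Bool]
            send[Unit] = recv[Unit]
              select{ok,data,ack} = offer{ok,data,ack}  (select→offer)
                case ok:
                  X self-dual
                case data:
                  X self-dual
                case ack:
                  X self-dual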